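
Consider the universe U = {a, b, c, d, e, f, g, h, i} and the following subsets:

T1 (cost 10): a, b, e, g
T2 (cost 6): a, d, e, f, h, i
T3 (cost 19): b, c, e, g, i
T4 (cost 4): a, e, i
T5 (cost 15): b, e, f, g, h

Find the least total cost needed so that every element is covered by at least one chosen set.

25

T2, T3 cover every element at cost 6 + 19 = 25.
Any cover uses at least 2 sets; among all covering selections none totals below 25.
Greedy by coverage-per-cost would pick T2, T1, T3 for 35 — worse than the optimum 25.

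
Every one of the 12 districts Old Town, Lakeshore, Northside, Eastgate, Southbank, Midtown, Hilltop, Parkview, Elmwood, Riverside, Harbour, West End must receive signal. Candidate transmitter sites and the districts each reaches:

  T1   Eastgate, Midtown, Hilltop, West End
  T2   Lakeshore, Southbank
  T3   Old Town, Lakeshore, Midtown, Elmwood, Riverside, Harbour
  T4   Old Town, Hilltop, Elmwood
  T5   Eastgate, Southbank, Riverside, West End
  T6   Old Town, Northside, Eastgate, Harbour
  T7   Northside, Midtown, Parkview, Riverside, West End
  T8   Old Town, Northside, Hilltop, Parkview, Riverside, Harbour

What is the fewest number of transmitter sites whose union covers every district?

3

T3, T5, T8 together cover {Old Town, Lakeshore, Northside, Eastgate, Southbank, Midtown, Hilltop, Parkview, Elmwood, Riverside, Harbour, West End} — every district.
No 2 of the 8 transmitter sites cover everything (all 28 pairs fall short), so 3 is minimum.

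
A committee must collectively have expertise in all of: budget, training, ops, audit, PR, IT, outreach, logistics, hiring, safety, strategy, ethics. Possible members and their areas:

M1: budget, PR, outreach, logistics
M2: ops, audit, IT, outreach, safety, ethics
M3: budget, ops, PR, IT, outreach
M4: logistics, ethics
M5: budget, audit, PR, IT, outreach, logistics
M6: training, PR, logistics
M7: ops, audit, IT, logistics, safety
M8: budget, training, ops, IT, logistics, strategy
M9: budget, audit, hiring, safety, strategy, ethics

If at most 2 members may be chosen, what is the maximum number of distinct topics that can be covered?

Choosing M2, M8 covers {budget, training, ops, audit, IT, outreach, logistics, safety, strategy, ethics} — 10 topics.
No choice of 2 members does better; here PR, hiring are left uncovered.

10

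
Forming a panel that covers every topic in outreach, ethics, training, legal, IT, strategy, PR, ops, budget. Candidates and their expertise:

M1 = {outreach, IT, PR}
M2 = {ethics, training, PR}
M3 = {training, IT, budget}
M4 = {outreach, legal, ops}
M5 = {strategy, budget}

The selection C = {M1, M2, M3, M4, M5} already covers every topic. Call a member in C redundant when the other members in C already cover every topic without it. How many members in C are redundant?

Drop M1: the rest still cover every topic — redundant.
Drop M2: ethics uncovered — not redundant.
Drop M3: the rest still cover every topic — redundant.
Drop M4: legal, ops uncovered — not redundant.
Drop M5: strategy uncovered — not redundant.
2 redundant: M1, M3.

2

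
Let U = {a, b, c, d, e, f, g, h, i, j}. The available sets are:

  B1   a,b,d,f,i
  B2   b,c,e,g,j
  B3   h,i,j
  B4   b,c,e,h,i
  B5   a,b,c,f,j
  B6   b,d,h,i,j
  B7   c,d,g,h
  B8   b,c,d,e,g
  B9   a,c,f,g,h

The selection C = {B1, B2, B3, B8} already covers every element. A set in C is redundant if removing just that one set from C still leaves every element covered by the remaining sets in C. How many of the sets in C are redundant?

2

Drop B1: a, f uncovered — not redundant.
Drop B2: the rest still cover every element — redundant.
Drop B3: h uncovered — not redundant.
Drop B8: the rest still cover every element — redundant.
2 redundant: B2, B8.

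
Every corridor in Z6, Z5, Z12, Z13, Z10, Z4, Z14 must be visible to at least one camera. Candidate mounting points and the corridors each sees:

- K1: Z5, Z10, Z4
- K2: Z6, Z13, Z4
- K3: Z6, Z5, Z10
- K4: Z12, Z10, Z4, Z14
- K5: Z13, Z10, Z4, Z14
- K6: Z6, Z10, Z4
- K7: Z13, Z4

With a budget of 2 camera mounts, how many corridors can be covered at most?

Choosing K2, K4 covers {Z6, Z12, Z13, Z10, Z4, Z14} — 6 corridors.
No choice of 2 camera mounts does better; here Z5 is left uncovered.

6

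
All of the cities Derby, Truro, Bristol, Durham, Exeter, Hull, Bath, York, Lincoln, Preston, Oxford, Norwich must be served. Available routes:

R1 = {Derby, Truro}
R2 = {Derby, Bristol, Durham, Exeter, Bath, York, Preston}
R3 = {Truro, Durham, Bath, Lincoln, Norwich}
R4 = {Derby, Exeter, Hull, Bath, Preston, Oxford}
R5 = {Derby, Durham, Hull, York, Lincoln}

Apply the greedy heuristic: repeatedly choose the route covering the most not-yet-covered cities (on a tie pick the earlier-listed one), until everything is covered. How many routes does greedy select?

Pick 1: R2 covers 7 new cities (Derby, Bristol, Durham, Exeter, Bath, York, Preston).
Pick 2: R3 covers 3 new cities (Truro, Lincoln, Norwich).
Pick 3: R4 covers 2 new cities (Hull, Oxford).
Greedy uses 3 routes.

3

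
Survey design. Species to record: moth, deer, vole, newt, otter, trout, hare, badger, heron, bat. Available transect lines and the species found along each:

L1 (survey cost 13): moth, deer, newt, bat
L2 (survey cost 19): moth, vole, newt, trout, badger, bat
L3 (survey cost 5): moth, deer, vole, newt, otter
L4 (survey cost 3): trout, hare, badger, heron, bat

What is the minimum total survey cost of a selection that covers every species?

L3, L4 cover every species at survey cost 5 + 3 = 8.
Any cover uses at least 2 transects; among all covering selections none totals below 8.

8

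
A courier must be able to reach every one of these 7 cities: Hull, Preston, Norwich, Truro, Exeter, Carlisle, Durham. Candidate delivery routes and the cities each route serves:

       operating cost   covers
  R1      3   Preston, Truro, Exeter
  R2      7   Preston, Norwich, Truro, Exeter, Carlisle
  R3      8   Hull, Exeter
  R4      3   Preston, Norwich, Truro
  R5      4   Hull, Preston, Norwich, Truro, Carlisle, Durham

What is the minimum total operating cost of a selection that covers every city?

7

R1, R5 cover every city at operating cost 3 + 4 = 7.
Any cover uses at least 2 routes; among all covering selections none totals below 7.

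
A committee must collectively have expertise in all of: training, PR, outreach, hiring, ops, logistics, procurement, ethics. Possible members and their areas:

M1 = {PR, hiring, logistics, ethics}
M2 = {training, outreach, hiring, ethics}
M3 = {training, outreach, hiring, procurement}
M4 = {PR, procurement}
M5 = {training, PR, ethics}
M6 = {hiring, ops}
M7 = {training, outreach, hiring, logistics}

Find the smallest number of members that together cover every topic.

3

M1, M3, M6 together cover {training, PR, outreach, hiring, ops, logistics, procurement, ethics} — every topic.
No 2 of the 7 members cover everything (all 21 pairs fall short), so 3 is minimum.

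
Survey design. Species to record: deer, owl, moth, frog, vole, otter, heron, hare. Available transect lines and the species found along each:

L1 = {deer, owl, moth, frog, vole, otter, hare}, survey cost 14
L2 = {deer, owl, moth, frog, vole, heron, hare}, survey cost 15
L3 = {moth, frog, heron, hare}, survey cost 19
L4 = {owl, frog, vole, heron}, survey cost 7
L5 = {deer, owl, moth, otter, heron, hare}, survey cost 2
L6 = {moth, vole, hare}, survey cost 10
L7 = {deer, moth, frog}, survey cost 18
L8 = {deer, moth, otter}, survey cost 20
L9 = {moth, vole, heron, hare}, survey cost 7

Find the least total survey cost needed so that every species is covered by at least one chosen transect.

9

L4, L5 cover every species at survey cost 7 + 2 = 9.
Any cover uses at least 2 transects; among all covering selections none totals below 9.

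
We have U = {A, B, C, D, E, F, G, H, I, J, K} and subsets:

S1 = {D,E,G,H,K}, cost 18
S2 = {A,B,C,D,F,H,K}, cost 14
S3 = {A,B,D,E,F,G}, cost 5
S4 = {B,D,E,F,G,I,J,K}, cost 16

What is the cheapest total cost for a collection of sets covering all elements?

30

S2, S4 cover every element at cost 14 + 16 = 30.
Any cover uses at least 2 sets; among all covering selections none totals below 30.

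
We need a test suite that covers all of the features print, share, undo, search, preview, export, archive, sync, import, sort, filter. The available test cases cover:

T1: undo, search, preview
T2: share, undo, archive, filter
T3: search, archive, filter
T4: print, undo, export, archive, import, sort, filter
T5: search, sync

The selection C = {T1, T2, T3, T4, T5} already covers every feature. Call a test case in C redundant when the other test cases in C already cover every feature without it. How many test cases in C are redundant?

1

Drop T1: preview uncovered — not redundant.
Drop T2: share uncovered — not redundant.
Drop T3: the rest still cover every feature — redundant.
Drop T4: print, export, import, sort uncovered — not redundant.
Drop T5: sync uncovered — not redundant.
1 redundant: T3.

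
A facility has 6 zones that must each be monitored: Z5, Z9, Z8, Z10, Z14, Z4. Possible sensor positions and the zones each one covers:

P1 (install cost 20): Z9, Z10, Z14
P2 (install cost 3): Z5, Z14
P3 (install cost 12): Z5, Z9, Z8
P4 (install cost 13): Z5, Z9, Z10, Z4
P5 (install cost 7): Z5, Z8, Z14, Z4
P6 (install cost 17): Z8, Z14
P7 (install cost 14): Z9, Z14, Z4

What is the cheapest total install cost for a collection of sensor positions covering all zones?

P4, P5 cover every zone at install cost 13 + 7 = 20.
Any cover uses at least 2 sensor positions; among all covering selections none totals below 20.

20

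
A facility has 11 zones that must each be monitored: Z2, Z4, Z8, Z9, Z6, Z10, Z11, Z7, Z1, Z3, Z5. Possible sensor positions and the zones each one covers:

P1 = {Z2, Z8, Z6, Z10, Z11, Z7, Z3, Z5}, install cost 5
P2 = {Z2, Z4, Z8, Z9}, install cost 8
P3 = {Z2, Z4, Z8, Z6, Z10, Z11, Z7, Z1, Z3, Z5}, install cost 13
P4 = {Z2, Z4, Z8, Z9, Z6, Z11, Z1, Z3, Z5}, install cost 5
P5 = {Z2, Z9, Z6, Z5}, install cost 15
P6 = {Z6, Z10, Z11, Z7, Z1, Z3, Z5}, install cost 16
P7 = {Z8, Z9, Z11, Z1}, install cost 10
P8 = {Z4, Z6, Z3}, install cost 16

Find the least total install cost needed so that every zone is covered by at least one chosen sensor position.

P1, P4 cover every zone at install cost 5 + 5 = 10.
Any cover uses at least 2 sensor positions; among all covering selections none totals below 10.

10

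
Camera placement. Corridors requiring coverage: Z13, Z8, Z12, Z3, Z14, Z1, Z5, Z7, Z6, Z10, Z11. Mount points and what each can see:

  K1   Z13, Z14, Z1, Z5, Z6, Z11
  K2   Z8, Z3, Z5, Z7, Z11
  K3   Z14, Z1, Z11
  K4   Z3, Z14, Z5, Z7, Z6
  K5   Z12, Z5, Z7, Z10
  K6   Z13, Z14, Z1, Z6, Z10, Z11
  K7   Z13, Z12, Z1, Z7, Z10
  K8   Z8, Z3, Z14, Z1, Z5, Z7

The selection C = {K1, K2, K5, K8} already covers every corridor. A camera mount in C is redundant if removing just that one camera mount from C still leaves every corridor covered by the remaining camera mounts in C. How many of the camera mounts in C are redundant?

2

Drop K1: Z13, Z6 uncovered — not redundant.
Drop K2: the rest still cover every corridor — redundant.
Drop K5: Z12, Z10 uncovered — not redundant.
Drop K8: the rest still cover every corridor — redundant.
2 redundant: K2, K8.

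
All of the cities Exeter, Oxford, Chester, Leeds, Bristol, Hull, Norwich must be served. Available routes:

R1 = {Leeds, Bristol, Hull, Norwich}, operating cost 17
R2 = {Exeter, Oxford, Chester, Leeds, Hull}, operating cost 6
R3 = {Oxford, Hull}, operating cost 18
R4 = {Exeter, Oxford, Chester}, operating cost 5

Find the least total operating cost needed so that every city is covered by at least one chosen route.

R1, R4 cover every city at operating cost 17 + 5 = 22.
Any cover uses at least 2 routes; among all covering selections none totals below 22.
Greedy by coverage-per-operating cost would pick R2, R1 for 23 — worse than the optimum 22.

22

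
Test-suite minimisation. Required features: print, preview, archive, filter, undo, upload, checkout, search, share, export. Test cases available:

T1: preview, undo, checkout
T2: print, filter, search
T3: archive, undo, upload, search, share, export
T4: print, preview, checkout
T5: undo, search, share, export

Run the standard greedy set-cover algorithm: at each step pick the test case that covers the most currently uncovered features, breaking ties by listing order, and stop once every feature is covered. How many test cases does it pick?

3

Pick 1: T3 covers 6 new features (archive, undo, upload, search, share, export).
Pick 2: T4 covers 3 new features (print, preview, checkout).
Pick 3: T2 covers 1 new features (filter).
Greedy uses 3 test cases.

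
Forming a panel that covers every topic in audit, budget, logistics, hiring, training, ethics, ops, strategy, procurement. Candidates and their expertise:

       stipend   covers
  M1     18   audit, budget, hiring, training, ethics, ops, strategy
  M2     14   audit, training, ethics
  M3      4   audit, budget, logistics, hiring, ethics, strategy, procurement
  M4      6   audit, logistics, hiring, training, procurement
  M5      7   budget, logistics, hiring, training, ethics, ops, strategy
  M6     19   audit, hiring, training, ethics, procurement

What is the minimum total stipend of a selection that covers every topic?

11

M3, M5 cover every topic at stipend 4 + 7 = 11.
Any cover uses at least 2 members; among all covering selections none totals below 11.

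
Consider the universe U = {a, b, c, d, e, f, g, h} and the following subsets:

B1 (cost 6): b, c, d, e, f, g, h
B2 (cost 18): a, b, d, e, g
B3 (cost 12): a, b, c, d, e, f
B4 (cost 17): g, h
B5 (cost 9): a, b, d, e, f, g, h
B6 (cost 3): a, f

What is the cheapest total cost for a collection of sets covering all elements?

B1, B6 cover every element at cost 6 + 3 = 9.
Any cover uses at least 2 sets; among all covering selections none totals below 9.

9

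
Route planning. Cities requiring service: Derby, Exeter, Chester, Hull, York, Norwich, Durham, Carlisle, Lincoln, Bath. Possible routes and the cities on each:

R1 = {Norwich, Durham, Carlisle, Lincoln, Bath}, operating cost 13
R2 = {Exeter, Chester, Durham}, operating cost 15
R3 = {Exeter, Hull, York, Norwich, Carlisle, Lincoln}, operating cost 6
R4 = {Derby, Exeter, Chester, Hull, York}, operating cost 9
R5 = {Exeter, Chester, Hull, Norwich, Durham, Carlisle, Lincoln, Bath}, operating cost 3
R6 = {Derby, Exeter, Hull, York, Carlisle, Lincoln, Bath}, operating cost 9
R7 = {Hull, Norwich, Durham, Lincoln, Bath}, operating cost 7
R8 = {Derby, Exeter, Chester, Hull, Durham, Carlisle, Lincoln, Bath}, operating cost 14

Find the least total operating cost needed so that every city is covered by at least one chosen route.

R4, R5 cover every city at operating cost 9 + 3 = 12.
Any cover uses at least 2 routes; among all covering selections none totals below 12.

12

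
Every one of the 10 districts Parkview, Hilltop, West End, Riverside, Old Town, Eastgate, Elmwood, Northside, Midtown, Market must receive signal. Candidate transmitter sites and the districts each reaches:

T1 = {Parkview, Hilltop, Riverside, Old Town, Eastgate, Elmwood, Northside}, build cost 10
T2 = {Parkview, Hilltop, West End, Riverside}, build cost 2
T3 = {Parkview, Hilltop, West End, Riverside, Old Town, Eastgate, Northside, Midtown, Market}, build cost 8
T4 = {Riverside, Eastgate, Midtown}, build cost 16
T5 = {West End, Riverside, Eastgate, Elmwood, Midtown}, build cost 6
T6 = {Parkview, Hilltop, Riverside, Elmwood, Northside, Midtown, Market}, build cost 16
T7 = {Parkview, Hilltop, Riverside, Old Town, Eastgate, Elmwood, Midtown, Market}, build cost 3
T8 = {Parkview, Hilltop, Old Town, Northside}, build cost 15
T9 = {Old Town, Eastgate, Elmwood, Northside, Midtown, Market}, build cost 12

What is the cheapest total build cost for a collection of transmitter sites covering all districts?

11

T3, T7 cover every district at build cost 8 + 3 = 11.
Any cover uses at least 2 transmitter sites; among all covering selections none totals below 11.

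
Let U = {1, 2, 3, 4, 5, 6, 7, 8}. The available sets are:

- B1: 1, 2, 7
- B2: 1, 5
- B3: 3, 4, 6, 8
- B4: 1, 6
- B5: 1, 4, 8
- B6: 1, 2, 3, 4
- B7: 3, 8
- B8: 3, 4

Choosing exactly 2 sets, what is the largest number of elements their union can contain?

7

Choosing B1, B3 covers {1, 2, 3, 4, 6, 7, 8} — 7 elements.
No choice of 2 sets does better; here 5 is left uncovered.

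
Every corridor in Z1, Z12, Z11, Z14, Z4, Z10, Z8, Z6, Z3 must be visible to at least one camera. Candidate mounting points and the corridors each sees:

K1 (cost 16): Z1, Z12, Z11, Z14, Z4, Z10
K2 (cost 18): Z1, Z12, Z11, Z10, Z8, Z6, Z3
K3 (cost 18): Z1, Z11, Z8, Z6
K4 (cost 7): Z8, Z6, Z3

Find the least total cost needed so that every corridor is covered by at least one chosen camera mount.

K1, K4 cover every corridor at cost 16 + 7 = 23.
Any cover uses at least 2 camera mounts; among all covering selections none totals below 23.

23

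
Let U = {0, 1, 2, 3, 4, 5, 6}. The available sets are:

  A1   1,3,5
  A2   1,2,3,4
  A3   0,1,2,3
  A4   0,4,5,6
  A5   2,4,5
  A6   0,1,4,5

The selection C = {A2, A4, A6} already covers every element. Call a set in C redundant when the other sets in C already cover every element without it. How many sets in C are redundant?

1

Drop A2: 2, 3 uncovered — not redundant.
Drop A4: 6 uncovered — not redundant.
Drop A6: the rest still cover every element — redundant.
1 redundant: A6.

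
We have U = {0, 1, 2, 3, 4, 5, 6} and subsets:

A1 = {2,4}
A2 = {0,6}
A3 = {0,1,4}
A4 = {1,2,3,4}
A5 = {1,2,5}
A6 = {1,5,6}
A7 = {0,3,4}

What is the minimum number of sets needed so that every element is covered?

A1, A6, A7 together cover {0, 1, 2, 3, 4, 5, 6} — every element.
No 2 of the 7 sets cover everything (all 21 pairs fall short), so 3 is minimum.

3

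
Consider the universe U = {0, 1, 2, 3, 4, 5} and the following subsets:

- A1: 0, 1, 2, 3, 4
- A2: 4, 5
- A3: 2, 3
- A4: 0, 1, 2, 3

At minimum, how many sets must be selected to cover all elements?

A1, A2 together cover {0, 1, 2, 3, 4, 5} — every element.
No single set contains all 6 elements, so 2 is optimal.

2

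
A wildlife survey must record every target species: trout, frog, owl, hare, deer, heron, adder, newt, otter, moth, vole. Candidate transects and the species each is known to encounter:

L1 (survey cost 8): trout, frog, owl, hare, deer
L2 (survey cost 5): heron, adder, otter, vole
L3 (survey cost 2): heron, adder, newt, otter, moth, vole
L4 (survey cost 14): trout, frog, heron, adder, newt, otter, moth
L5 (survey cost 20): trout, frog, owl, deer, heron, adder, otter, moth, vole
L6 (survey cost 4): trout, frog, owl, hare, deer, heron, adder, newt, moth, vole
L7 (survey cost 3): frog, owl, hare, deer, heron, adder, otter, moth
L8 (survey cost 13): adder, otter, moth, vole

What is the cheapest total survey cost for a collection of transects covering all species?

L3, L6 cover every species at survey cost 2 + 4 = 6.
Any cover uses at least 2 transects; among all covering selections none totals below 6.
Greedy by coverage-per-survey cost would pick L3, L7, L6 for 9 — worse than the optimum 6.

6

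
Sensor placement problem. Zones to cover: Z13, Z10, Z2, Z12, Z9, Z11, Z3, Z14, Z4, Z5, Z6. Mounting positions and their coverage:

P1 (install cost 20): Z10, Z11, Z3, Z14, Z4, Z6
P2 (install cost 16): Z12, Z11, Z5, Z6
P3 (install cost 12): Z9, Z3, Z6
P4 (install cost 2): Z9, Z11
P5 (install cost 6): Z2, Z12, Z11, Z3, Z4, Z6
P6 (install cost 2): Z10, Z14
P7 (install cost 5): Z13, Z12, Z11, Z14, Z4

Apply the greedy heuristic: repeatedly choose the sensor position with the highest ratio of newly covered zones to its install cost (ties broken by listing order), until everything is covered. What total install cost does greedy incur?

31

Pick 1: P4 adds 2 new (Z9, Z11) at install cost 2 (ratio 2/2).
Pick 2: P6 adds 2 new (Z10, Z14) at install cost 2 (ratio 2/2).
Pick 3: P5 adds 5 new (Z2, Z12, Z3, Z4, Z6) at install cost 6 (ratio 5/6).
Pick 4: P7 adds 1 new (Z13) at install cost 5 (ratio 1/5).
Pick 5: P2 adds 1 new (Z5) at install cost 16 (ratio 1/16).
Greedy total install cost: 2 + 2 + 6 + 5 + 16 = 31.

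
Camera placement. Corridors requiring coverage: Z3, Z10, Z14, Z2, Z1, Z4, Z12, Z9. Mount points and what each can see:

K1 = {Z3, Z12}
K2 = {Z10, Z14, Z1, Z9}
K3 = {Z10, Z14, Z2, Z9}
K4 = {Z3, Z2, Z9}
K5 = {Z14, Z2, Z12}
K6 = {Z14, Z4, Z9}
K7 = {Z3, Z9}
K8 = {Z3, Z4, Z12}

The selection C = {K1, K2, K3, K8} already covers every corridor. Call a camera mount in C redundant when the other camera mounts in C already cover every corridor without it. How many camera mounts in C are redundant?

1

Drop K1: the rest still cover every corridor — redundant.
Drop K2: Z1 uncovered — not redundant.
Drop K3: Z2 uncovered — not redundant.
Drop K8: Z4 uncovered — not redundant.
1 redundant: K1.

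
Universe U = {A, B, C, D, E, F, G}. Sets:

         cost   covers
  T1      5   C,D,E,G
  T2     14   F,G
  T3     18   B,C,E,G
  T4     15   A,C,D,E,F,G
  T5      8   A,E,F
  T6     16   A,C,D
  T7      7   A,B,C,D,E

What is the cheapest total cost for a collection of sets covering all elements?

20

T1, T5, T7 cover every element at cost 5 + 8 + 7 = 20.
Any cover uses at least 2 sets; among all covering selections none totals below 20.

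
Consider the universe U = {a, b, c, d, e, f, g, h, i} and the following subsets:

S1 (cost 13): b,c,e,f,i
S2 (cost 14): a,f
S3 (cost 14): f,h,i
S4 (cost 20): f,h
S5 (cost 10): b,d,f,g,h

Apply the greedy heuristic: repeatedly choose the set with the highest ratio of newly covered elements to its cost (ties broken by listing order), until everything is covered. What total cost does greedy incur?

37

Pick 1: S5 adds 5 new (b, d, f, g, h) at cost 10 (ratio 5/10).
Pick 2: S1 adds 3 new (c, e, i) at cost 13 (ratio 3/13).
Pick 3: S2 adds 1 new (a) at cost 14 (ratio 1/14).
Greedy total cost: 10 + 13 + 14 = 37.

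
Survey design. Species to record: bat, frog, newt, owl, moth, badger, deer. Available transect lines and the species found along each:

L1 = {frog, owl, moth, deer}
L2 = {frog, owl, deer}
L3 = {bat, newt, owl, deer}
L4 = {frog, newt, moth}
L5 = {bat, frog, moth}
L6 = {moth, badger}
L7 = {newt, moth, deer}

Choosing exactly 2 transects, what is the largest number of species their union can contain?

Choosing L1, L3 covers {bat, frog, newt, owl, moth, deer} — 6 species.
No choice of 2 transects does better; here badger is left uncovered.

6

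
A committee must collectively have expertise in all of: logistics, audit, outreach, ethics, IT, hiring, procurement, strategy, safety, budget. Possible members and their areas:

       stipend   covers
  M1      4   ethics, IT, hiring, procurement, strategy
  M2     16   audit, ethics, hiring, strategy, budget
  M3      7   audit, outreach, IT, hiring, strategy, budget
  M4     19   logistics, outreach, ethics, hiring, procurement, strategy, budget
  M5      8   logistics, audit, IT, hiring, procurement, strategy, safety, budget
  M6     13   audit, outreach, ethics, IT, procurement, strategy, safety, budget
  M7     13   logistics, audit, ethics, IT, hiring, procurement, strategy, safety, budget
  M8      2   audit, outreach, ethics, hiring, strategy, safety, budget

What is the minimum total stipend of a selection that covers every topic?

10

M5, M8 cover every topic at stipend 8 + 2 = 10.
Any cover uses at least 2 members; among all covering selections none totals below 10.
Greedy by coverage-per-stipend would pick M8, M1, M5 for 14 — worse than the optimum 10.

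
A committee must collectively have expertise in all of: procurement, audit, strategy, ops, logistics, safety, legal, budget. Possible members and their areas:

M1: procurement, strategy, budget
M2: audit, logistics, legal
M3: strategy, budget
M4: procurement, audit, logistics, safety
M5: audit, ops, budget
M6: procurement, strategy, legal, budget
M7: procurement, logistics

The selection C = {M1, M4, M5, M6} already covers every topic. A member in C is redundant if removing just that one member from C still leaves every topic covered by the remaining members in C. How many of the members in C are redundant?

Drop M1: the rest still cover every topic — redundant.
Drop M4: logistics, safety uncovered — not redundant.
Drop M5: ops uncovered — not redundant.
Drop M6: legal uncovered — not redundant.
1 redundant: M1.

1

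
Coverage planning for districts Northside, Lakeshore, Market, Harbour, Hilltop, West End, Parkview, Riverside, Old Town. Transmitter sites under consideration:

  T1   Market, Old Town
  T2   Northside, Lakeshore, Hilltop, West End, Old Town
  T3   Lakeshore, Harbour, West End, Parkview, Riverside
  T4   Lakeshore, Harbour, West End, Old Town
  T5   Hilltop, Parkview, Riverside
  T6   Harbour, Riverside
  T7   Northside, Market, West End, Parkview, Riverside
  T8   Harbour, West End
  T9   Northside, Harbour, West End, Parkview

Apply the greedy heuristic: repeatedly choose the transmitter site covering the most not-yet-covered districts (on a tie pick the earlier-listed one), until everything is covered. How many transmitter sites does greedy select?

3

Pick 1: T2 covers 5 new districts (Northside, Lakeshore, Hilltop, West End, Old Town).
Pick 2: T3 covers 3 new districts (Harbour, Parkview, Riverside).
Pick 3: T1 covers 1 new districts (Market).
Greedy uses 3 transmitter sites.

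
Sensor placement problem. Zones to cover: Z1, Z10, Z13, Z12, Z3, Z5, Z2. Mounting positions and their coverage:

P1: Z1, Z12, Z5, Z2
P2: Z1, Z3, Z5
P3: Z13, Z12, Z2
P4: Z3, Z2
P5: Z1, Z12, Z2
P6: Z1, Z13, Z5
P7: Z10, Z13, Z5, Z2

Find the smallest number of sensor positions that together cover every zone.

3

P1, P2, P7 together cover {Z1, Z10, Z13, Z12, Z3, Z5, Z2} — every zone.
No 2 of the 7 sensor positions cover everything (all 21 pairs fall short), so 3 is minimum.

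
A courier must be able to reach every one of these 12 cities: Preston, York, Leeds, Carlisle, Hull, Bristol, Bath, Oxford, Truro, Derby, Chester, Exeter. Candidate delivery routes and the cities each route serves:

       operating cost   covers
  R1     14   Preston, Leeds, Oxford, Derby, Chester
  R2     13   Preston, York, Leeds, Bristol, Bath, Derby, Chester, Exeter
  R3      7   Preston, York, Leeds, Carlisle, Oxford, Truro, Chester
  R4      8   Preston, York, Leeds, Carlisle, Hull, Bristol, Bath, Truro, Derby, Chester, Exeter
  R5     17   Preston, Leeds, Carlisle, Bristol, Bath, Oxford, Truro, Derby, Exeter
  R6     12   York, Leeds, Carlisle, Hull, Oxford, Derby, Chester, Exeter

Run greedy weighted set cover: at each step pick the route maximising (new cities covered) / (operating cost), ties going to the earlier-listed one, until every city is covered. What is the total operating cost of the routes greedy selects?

15

Pick 1: R4 adds 11 new (Preston, York, Leeds, Carlisle, Hull, Bristol, Bath, Truro, Derby, Chester, Exeter) at operating cost 8 (ratio 11/8).
Pick 2: R3 adds 1 new (Oxford) at operating cost 7 (ratio 1/7).
Greedy total operating cost: 8 + 7 = 15.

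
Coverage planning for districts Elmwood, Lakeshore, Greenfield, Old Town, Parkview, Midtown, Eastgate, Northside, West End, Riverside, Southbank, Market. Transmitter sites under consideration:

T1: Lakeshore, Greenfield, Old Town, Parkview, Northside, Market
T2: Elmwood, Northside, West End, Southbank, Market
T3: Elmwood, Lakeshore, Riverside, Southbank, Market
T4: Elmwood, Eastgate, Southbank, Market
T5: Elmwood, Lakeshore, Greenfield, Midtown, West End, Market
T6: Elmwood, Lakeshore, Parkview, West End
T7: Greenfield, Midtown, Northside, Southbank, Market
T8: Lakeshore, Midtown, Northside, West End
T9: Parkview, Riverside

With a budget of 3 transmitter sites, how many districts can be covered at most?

Choosing T1, T3, T5 covers {Elmwood, Lakeshore, Greenfield, Old Town, Parkview, Midtown, Northside, West End, Riverside, Southbank, Market} — 11 districts.
No choice of 3 transmitter sites does better; here Eastgate is left uncovered.

11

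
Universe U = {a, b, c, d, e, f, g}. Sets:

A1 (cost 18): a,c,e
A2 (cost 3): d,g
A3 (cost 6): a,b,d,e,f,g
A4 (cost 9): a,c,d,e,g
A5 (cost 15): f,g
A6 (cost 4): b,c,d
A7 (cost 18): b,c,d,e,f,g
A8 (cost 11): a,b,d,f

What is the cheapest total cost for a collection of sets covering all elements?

10

A3, A6 cover every element at cost 6 + 4 = 10.
Any cover uses at least 2 sets; among all covering selections none totals below 10.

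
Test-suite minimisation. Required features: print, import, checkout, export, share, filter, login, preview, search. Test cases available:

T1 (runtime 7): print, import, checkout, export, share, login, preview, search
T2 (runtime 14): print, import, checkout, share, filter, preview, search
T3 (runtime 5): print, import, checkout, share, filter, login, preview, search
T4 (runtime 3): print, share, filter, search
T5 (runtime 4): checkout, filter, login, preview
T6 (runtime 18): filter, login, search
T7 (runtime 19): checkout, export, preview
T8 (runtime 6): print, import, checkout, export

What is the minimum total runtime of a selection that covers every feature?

10

T1, T4 cover every feature at runtime 7 + 3 = 10.
Any cover uses at least 2 test cases; among all covering selections none totals below 10.
Greedy by coverage-per-runtime would pick T3, T8 for 11 — worse than the optimum 10.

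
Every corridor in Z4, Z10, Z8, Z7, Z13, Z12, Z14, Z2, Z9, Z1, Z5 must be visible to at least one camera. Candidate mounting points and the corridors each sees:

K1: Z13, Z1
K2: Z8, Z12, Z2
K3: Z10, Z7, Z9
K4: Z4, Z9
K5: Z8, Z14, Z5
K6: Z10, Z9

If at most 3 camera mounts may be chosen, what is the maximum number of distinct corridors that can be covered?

Choosing K1, K2, K3 covers {Z10, Z8, Z7, Z13, Z12, Z2, Z9, Z1} — 8 corridors.
No choice of 3 camera mounts does better; here Z4, Z14, Z5 are left uncovered.

8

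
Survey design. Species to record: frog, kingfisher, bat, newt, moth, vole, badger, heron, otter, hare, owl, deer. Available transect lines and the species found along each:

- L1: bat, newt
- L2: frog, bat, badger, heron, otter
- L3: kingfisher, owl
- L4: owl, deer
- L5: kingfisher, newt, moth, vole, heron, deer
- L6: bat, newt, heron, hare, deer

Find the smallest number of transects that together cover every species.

L2, L3, L5, L6 together cover {frog, kingfisher, bat, newt, moth, vole, badger, heron, otter, hare, owl, deer} — every species.
No 3 of the 6 transects cover everything (all 20 triples fall short), so 4 is minimum.

4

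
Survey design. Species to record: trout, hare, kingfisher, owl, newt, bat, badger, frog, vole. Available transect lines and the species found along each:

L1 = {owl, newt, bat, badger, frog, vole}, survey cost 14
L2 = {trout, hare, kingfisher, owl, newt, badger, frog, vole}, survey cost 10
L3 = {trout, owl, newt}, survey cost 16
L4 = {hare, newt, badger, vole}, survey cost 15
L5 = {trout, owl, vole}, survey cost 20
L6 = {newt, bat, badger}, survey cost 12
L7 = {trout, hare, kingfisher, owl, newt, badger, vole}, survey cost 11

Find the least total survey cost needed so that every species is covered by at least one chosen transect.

22

L2, L6 cover every species at survey cost 10 + 12 = 22.
Any cover uses at least 2 transects; among all covering selections none totals below 22.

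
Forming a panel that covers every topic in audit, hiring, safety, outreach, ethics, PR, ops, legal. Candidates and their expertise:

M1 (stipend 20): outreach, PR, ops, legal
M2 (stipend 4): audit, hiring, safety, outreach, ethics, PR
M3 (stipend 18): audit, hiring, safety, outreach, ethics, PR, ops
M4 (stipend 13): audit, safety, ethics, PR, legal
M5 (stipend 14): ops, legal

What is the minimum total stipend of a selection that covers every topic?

M2, M5 cover every topic at stipend 4 + 14 = 18.
Any cover uses at least 2 members; among all covering selections none totals below 18.

18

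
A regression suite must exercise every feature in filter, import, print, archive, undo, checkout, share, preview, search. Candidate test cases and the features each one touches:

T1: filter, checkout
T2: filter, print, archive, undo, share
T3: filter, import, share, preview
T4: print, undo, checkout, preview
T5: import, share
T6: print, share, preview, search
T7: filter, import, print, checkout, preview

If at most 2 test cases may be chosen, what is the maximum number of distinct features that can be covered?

Choosing T2, T7 covers {filter, import, print, archive, undo, checkout, share, preview} — 8 features.
No choice of 2 test cases does better; here search is left uncovered.

8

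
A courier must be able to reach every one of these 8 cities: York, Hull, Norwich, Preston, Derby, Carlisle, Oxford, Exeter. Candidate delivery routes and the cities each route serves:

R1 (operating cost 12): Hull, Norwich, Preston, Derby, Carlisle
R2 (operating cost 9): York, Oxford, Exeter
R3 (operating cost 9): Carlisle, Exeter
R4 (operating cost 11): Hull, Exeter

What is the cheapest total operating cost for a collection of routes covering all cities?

R1, R2 cover every city at operating cost 12 + 9 = 21.
Any cover uses at least 2 routes; among all covering selections none totals below 21.

21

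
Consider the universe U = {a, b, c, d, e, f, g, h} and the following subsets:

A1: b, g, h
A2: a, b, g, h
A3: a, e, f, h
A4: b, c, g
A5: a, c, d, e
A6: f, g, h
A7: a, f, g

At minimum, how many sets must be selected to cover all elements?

3

A1, A3, A5 together cover {a, b, c, d, e, f, g, h} — every element.
No 2 of the 7 sets cover everything (all 21 pairs fall short), so 3 is minimum.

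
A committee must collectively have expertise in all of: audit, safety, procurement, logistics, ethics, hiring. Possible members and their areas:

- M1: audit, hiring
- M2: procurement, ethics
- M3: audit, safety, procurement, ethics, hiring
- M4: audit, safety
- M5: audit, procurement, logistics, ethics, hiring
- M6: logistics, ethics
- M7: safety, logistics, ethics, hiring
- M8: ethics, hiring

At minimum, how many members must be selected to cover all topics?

M3, M5 together cover {audit, safety, procurement, logistics, ethics, hiring} — every topic.
No single member contains all 6 topics, so 2 is optimal.

2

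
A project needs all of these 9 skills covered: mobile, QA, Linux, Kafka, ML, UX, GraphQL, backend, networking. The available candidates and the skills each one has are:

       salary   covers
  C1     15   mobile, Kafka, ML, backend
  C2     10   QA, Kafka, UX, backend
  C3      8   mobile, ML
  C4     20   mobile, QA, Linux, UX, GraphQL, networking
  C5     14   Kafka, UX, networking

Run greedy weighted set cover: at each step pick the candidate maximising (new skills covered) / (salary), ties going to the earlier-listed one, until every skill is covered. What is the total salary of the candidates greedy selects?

Pick 1: C2 adds 4 new (QA, Kafka, UX, backend) at salary 10 (ratio 4/10).
Pick 2: C3 adds 2 new (mobile, ML) at salary 8 (ratio 2/8).
Pick 3: C4 adds 3 new (Linux, GraphQL, networking) at salary 20 (ratio 3/20).
Greedy total salary: 10 + 8 + 20 = 38. (The true optimum is 35, so greedy overshoots here.)

38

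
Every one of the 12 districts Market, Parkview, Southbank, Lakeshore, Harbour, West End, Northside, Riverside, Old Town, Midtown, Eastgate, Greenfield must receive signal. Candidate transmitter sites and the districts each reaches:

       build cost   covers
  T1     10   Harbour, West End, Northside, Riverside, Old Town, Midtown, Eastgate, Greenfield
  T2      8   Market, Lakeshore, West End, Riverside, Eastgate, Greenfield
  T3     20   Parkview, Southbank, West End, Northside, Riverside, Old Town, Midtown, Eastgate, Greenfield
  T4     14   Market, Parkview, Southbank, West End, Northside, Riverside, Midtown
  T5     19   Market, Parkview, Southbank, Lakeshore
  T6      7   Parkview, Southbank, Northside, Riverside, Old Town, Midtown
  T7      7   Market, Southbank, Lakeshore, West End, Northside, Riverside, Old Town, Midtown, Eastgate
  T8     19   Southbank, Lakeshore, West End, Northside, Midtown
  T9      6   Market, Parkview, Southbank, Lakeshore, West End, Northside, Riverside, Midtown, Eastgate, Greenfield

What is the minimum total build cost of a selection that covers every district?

16

T1, T9 cover every district at build cost 10 + 6 = 16.
Any cover uses at least 2 transmitter sites; among all covering selections none totals below 16.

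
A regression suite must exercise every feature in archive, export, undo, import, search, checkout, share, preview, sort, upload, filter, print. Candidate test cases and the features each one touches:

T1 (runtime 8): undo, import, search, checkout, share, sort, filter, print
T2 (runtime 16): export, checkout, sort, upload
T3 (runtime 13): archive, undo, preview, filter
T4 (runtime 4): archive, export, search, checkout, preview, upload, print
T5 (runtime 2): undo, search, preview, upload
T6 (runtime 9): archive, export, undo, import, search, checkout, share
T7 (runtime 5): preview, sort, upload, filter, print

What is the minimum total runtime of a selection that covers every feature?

12

T1, T4 cover every feature at runtime 8 + 4 = 12.
Any cover uses at least 2 test cases; among all covering selections none totals below 12.
Greedy by coverage-per-runtime would pick T5, T4, T1 for 14 — worse than the optimum 12.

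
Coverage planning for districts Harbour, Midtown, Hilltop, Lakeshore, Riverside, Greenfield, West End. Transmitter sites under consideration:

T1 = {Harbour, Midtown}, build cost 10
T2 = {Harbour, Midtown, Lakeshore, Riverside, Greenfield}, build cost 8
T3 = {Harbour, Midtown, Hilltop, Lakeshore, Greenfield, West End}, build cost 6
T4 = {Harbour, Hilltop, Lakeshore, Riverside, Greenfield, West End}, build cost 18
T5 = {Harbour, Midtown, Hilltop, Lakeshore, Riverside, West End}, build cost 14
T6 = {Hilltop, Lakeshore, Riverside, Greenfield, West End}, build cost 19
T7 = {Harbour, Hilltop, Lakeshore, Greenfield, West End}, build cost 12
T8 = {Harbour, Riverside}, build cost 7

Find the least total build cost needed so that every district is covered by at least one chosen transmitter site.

T3, T8 cover every district at build cost 6 + 7 = 13.
Any cover uses at least 2 transmitter sites; among all covering selections none totals below 13.

13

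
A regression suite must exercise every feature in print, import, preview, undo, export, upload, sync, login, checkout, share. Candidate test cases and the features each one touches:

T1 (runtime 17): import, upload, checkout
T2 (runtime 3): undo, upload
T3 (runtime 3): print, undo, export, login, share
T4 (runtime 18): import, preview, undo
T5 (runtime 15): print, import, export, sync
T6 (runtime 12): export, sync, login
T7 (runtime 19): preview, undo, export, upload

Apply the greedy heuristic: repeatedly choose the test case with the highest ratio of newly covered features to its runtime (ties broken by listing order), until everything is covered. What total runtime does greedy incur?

Pick 1: T3 adds 5 new (print, undo, export, login, share) at runtime 3 (ratio 5/3).
Pick 2: T2 adds 1 new (upload) at runtime 3 (ratio 1/3).
Pick 3: T5 adds 2 new (import, sync) at runtime 15 (ratio 2/15).
Pick 4: T1 adds 1 new (checkout) at runtime 17 (ratio 1/17).
Pick 5: T4 adds 1 new (preview) at runtime 18 (ratio 1/18).
Greedy total runtime: 3 + 3 + 15 + 17 + 18 = 56. (The true optimum is 50, so greedy overshoots here.)

56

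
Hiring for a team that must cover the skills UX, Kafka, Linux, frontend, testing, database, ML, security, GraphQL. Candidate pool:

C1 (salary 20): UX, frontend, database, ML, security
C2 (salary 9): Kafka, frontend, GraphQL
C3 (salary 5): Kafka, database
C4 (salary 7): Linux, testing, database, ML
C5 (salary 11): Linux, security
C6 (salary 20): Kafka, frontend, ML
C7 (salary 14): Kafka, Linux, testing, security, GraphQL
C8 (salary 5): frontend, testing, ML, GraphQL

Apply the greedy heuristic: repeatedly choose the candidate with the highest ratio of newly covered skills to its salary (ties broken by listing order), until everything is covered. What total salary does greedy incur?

Pick 1: C8 adds 4 new (frontend, testing, ML, GraphQL) at salary 5 (ratio 4/5).
Pick 2: C3 adds 2 new (Kafka, database) at salary 5 (ratio 2/5).
Pick 3: C5 adds 2 new (Linux, security) at salary 11 (ratio 2/11).
Pick 4: C1 adds 1 new (UX) at salary 20 (ratio 1/20).
Greedy total salary: 5 + 5 + 11 + 20 = 41. (The true optimum is 34, so greedy overshoots here.)

41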